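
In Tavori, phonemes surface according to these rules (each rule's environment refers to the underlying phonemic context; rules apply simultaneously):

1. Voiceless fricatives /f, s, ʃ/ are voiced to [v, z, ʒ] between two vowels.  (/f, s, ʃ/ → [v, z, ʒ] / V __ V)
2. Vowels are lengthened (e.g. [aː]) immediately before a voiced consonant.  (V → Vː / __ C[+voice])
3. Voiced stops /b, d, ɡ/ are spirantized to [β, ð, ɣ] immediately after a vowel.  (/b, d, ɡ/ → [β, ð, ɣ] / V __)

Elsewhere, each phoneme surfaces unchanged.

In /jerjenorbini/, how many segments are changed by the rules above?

Segments that undergo a rule: /e/ → [eː] (rule 2); /e/ → [eː] (rule 2); /o/ → [oː] (rule 2); /i/ → [iː] (rule 2).
All other segments surface unchanged.

4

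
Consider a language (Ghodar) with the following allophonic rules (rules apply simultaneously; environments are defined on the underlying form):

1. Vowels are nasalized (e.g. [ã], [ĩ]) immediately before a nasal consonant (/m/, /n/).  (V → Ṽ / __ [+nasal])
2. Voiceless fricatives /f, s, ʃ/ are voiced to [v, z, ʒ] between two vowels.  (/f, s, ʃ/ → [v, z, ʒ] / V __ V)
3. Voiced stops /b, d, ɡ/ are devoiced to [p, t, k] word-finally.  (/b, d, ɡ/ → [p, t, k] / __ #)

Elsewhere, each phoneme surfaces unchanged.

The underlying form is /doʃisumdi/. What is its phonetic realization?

[doʒizũmdi]

/d/ (word-initial): rule 3 targets it, but not word-finally → unchanged [d].
/o/ — between /d/ and /ʃ/; rule 1 does not apply here → [o].
/ʃ/ — between /o/ and /i/, between two vowels — surfaces as [ʒ] (rule 2).
/i/ (between /ʃ/ and /s/) fails the environment for rule 1, so it stays [i].
/s/ (between /i/ and /u/) occurs between two vowels → [z] by rule 2.
/u/ (between /s/ and /m/): before a nasal consonant, so rule 1 applies → [ũ].
/m/ stays [m].
/d/ — between /m/ and /i/; rule 3 does not apply here → [d].
/i/ (word-final) is in the target of rule 1 but the environment (before a nasal consonant) is not met → [i].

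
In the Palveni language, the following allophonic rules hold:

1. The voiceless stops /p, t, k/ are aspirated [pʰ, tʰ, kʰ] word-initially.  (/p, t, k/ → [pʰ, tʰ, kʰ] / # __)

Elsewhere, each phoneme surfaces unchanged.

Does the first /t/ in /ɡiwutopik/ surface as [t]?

/t/ (between /u/ and /o/) is in the target of rule 1 but the environment (word-initially) is not met → [t].
The actual realization is [t], which matches [t].

Yes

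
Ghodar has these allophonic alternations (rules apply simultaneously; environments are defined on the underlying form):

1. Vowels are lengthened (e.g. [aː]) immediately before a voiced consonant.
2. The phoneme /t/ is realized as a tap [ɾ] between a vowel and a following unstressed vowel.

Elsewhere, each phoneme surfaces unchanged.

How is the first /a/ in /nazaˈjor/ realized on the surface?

[aː]

/a/ (between /n/ and /z/): before a voiced consonant, so rule 1 applies → [aː].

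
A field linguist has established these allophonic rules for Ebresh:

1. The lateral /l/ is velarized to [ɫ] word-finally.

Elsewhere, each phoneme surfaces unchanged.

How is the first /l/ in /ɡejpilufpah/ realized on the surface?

/l/ (between /i/ and /u/) fails the environment for rule 1, so it stays [l].

[l]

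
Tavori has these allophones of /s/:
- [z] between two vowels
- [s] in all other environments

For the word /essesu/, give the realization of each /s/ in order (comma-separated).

Occurrence 1 (position 2): no conditioning environment matches → elsewhere allophone [s].
Occurrence 2 (position 3): no conditioning environment matches → elsewhere allophone [s].
Occurrence 3 (position 5): between two vowels → [z].

[s], [s], [z]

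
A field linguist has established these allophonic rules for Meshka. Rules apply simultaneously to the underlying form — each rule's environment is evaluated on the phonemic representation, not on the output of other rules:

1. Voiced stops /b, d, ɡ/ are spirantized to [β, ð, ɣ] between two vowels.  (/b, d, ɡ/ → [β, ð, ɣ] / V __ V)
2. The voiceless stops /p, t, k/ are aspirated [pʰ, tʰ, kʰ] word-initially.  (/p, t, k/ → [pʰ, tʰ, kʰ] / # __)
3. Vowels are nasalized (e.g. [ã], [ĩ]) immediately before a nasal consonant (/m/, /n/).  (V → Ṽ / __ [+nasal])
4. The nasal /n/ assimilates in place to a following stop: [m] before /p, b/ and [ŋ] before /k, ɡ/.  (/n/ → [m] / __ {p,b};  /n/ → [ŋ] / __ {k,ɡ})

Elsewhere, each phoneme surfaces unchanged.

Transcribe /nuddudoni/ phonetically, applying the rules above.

/n/ (word-initial) is in the target of rule 4 but the environment (before a labial or velar stop) is not met → [n].
/u/ — between /n/ and /d/; rule 3 does not apply here → [u].
/d/ (between /u/ and /d/) fails the environment for rule 1, so it stays [d].
/d/ (between /d/ and /u/) fails the environment for rule 1, so it stays [d].
/u/ — between /d/ and /d/; rule 3 does not apply here → [u].
/d/ (between /u/ and /o/) occurs between two vowels → [ð] by rule 1.
/o/ (between /d/ and /n/): before a nasal consonant, so rule 3 applies → [õ].
/n/ (between /o/ and /i/) fails the environment for rule 4, so it stays [n].
/i/ (word-final): rule 3 targets it, but not before a nasal consonant → unchanged [i].

[nudduðõni]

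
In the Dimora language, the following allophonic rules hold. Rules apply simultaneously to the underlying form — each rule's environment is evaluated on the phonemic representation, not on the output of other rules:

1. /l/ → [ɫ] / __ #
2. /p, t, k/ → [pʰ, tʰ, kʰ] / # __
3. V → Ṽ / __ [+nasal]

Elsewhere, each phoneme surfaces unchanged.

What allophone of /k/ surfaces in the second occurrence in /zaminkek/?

/k/ (word-final) fails the environment for rule 2, so it stays [k].

[k]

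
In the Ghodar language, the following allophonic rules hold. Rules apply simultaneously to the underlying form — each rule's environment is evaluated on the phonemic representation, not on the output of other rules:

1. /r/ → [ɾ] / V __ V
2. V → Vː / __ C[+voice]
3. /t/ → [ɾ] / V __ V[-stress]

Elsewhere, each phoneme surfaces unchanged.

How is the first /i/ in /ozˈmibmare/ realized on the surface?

[iː]

/i/ (between /m/ and /b/): before a voiced consonant, so rule 2 applies → [iː].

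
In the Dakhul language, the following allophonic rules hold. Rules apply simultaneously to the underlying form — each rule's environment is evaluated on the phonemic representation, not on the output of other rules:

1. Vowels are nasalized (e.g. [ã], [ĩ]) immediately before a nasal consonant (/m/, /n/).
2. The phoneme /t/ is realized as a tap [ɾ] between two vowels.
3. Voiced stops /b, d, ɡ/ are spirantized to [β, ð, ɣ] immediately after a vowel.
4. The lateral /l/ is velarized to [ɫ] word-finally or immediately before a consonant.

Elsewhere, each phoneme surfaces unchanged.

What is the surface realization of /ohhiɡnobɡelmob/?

[ohhiɣnoβɡeɫmoβ]

/o/ (word-initial) is in the target of rule 1 but the environment (before a nasal consonant) is not met → [o].
/h/ (between /o/ and /h/) is unaffected → [h].
/h/ (between /h/ and /i/) is unaffected → [h].
/i/ (between /h/ and /ɡ/): rule 1 targets it, but not before a nasal consonant → unchanged [i].
/ɡ/ meets the environment for rule 3 (immediately after a vowel) → [ɣ].
/n/ — not in any rule's target class → [n].
/o/ (between /n/ and /b/): rule 1 targets it, but not before a nasal consonant → unchanged [o].
/b/ meets the environment for rule 3 (immediately after a vowel) → [β].
/ɡ/ — between /b/ and /e/; rule 3 does not apply here → [ɡ].
/e/ (between /ɡ/ and /l/): rule 1 targets it, but not before a nasal consonant → unchanged [e].
/l/ (between /e/ and /m/): word-finally or immediately before a consonant, so rule 4 applies → [ɫ].
/m/ — not in any rule's target class → [m].
/o/ (between /m/ and /b/) fails the environment for rule 1, so it stays [o].
/b/ (word-final): immediately after a vowel, so rule 3 applies → [β].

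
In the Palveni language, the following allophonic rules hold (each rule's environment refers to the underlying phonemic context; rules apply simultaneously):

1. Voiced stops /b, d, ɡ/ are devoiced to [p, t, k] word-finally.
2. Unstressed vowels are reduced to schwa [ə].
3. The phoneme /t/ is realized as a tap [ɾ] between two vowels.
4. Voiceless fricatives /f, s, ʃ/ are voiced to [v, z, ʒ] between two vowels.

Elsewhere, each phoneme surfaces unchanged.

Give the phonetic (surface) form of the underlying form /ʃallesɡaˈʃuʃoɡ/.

[ʃəlləsɡəˈʒuʒək]

/ʃ/ (word-initial): rule 4 targets it, but not between two vowels → unchanged [ʃ].
/a/ (between /ʃ/ and /l/) occurs in an unstressed syllable → [ə] by rule 2.
/l/ — not in any rule's target class → [l].
/l/ (between /l/ and /e/): no rule targets it → [l].
/e/ (between /l/ and /s/) occurs in an unstressed syllable → [ə] by rule 2.
/s/ — between /e/ and /ɡ/; rule 4 does not apply here → [s].
/ɡ/ (between /s/ and /a/) is in the target of rule 1 but the environment (word-finally) is not met → [ɡ].
/a/ (between /ɡ/ and /ʃ/): in an unstressed syllable, so rule 2 applies → [ə].
/ʃ/ (between /a/ and /u/): between two vowels, so rule 4 applies → [ʒ].
/u/ (between /ʃ/ and /ʃ/): rule 2 targets it, but not in an unstressed syllable → unchanged [u].
/ʃ/ — between /u/ and /o/, between two vowels — surfaces as [ʒ] (rule 4).
/o/ meets the environment for rule 2 (in an unstressed syllable) → [ə].
/ɡ/ meets the environment for rule 1 (word-finally) → [k].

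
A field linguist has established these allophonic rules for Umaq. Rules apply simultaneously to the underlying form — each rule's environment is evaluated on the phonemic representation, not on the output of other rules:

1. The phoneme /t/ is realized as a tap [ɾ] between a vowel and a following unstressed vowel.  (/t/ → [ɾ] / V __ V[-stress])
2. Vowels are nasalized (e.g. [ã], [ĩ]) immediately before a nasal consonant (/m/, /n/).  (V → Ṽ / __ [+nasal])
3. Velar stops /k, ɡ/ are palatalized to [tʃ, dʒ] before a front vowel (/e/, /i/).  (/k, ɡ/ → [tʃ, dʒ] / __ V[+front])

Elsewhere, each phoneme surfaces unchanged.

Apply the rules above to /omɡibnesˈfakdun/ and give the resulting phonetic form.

[õmdʒibnesˈfakdũn]

Rule 2 applies to /o/ (word-initial: before a nasal consonant) → [õ].
/m/ stays [m].
/ɡ/ meets the environment for rule 3 (before a front vowel) → [dʒ].
/i/ (between /ɡ/ and /b/) fails the environment for rule 2, so it stays [i].
/b/ — not in any rule's target class → [b].
/n/ (between /b/ and /e/): no rule targets it → [n].
/e/ (between /n/ and /s/) fails the environment for rule 2, so it stays [e].
/s/ (between /e/ and /f/): no rule targets it → [s].
/f/ (between /s/ and /a/) is unaffected → [f].
/a/ (between /f/ and /k/) fails the environment for rule 2, so it stays [a].
/k/ (between /a/ and /d/): rule 3 targets it, but not before a front vowel → unchanged [k].
/d/ (between /k/ and /u/) is unaffected → [d].
/u/ (between /d/ and /n/): before a nasal consonant, so rule 2 applies → [ũ].
/n/ stays [n].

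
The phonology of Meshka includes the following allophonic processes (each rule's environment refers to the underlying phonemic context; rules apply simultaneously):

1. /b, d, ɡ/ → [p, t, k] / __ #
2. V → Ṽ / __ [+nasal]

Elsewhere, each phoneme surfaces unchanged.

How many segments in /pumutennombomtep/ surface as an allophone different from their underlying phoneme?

Segments that undergo a rule: /u/ → [ũ] (rule 2); /e/ → [ẽ] (rule 2); /o/ → [õ] (rule 2); /o/ → [õ] (rule 2).
All other segments surface unchanged.

4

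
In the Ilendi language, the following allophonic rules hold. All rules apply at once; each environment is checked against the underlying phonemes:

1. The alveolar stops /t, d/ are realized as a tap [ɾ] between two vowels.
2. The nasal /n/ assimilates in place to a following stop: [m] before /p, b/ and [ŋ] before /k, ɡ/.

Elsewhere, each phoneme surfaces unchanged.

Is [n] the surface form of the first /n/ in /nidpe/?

Yes

/n/ — word-initial; rule 2 does not apply here → [n].
The actual realization is [n], which matches [n].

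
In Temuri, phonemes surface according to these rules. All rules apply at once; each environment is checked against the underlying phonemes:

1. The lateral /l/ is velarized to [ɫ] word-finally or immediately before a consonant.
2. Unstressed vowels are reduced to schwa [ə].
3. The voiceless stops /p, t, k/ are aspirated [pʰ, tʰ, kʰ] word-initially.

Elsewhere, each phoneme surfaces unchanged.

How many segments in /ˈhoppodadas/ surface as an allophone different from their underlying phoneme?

Segments that undergo a rule: /o/ → [ə] (rule 2); /a/ → [ə] (rule 2); /a/ → [ə] (rule 2).
All other segments surface unchanged.

3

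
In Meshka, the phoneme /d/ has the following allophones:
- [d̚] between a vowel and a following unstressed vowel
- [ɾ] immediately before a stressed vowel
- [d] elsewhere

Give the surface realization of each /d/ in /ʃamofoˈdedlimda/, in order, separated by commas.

[ɾ], [d], [d]

Occurrence 1 (position 7): immediately before a stressed vowel → [ɾ].
Occurrence 2 (position 9): no conditioning environment matches → elsewhere allophone [d].
Occurrence 3 (position 13): no conditioning environment matches → elsewhere allophone [d].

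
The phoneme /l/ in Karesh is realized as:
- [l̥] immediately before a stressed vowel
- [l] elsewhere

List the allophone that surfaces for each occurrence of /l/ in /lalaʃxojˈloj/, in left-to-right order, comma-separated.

[l], [l], [l̥]

Occurrence 1 (position 1): no conditioning environment matches → elsewhere allophone [l].
Occurrence 2 (position 3): no conditioning environment matches → elsewhere allophone [l].
Occurrence 3 (position 9): immediately before a stressed vowel → [l̥].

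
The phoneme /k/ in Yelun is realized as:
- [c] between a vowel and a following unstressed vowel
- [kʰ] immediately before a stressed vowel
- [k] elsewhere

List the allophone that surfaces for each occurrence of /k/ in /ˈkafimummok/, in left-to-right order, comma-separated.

Occurrence 1 (position 1): immediately before a stressed vowel → [kʰ].
Occurrence 2 (position 10): no conditioning environment matches → elsewhere allophone [k].

[kʰ], [k]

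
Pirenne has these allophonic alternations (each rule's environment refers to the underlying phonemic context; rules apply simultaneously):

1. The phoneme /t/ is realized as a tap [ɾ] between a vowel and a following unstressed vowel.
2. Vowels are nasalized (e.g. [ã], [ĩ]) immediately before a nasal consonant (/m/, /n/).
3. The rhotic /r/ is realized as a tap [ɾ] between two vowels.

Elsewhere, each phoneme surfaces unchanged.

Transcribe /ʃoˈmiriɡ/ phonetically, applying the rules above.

/ʃ/ stays [ʃ].
Rule 2 applies to /o/ (between /ʃ/ and /m/: before a nasal consonant) → [õ].
/m/ stays [m].
/i/ (between /m/ and /r/) fails the environment for rule 2, so it stays [i].
/r/ (between /i/ and /i/): between two vowels, so rule 3 applies → [ɾ].
/i/ (between /r/ and /ɡ/) is in the target of rule 2 but the environment (before a nasal consonant) is not met → [i].
/ɡ/ stays [ɡ].

[ʃõˈmiɾiɡ]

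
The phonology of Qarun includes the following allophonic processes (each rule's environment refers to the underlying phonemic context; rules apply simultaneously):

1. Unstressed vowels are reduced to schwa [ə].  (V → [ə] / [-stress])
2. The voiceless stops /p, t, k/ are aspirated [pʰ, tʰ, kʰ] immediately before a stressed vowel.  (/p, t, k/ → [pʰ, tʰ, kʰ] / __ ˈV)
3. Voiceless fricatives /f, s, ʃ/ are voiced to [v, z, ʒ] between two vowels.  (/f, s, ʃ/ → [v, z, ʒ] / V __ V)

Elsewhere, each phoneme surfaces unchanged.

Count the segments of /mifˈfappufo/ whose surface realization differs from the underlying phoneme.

Segments that undergo a rule: /i/ → [ə] (rule 1); /u/ → [ə] (rule 1); /f/ → [v] (rule 3); /o/ → [ə] (rule 1).
All other segments surface unchanged.

4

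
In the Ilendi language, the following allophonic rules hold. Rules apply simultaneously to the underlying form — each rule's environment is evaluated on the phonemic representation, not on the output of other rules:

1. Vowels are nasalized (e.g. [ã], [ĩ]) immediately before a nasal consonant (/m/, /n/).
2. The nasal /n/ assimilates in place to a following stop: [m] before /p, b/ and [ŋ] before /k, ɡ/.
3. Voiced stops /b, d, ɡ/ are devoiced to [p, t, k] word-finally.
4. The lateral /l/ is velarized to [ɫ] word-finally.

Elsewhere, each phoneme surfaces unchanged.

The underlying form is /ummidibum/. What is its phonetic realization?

[ũmmidibũm]

/u/ — word-initial, before a nasal consonant — surfaces as [ũ] (rule 1).
/m/ — not in any rule's target class → [m].
/m/ — not in any rule's target class → [m].
/i/ (between /m/ and /d/) is in the target of rule 1 but the environment (before a nasal consonant) is not met → [i].
/d/ (between /i/ and /i/): rule 3 targets it, but not word-finally → unchanged [d].
/i/ (between /d/ and /b/): rule 1 targets it, but not before a nasal consonant → unchanged [i].
/b/ (between /i/ and /u/): rule 3 targets it, but not word-finally → unchanged [b].
/u/ (between /b/ and /m/) occurs before a nasal consonant → [ũ] by rule 1.
/m/ (word-final) is unaffected → [m].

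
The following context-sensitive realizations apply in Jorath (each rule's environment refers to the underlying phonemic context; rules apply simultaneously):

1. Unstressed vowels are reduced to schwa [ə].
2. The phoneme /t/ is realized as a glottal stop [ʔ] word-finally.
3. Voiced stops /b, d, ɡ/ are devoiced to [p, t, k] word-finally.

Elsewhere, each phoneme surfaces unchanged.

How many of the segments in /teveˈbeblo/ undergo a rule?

3

Segments that undergo a rule: /e/ → [ə] (rule 1); /e/ → [ə] (rule 1); /o/ → [ə] (rule 1).
All other segments surface unchanged.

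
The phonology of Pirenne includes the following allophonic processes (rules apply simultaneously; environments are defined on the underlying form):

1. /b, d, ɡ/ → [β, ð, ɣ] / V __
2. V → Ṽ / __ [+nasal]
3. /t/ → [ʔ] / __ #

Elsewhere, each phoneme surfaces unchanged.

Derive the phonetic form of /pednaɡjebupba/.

[peðnaɣjeβupba]

/p/ (word-initial) is unaffected → [p].
/e/ (between /p/ and /d/) is in the target of rule 2 but the environment (before a nasal consonant) is not met → [e].
/d/ meets the environment for rule 1 (immediately after a vowel) → [ð].
/n/ (between /d/ and /a/) is unaffected → [n].
/a/ (between /n/ and /ɡ/) fails the environment for rule 2, so it stays [a].
/ɡ/ — between /a/ and /j/, immediately after a vowel — surfaces as [ɣ] (rule 1).
/j/ stays [j].
/e/ (between /j/ and /b/) fails the environment for rule 2, so it stays [e].
/b/ meets the environment for rule 1 (immediately after a vowel) → [β].
/u/ (between /b/ and /p/): rule 2 targets it, but not before a nasal consonant → unchanged [u].
/p/ stays [p].
/b/ — between /p/ and /a/; rule 1 does not apply here → [b].
/a/ (word-final): rule 2 targets it, but not before a nasal consonant → unchanged [a].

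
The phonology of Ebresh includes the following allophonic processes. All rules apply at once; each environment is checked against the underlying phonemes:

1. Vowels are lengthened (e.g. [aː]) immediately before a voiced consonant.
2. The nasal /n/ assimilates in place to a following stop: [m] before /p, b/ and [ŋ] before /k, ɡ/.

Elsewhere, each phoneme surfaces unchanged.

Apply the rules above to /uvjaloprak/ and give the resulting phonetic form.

/u/ (word-initial): before a voiced consonant, so rule 1 applies → [uː].
/a/ meets the environment for rule 1 (before a voiced consonant) → [aː].
/o/ (between /l/ and /p/) fails the environment for rule 1, so it stays [o].
/a/ (between /r/ and /k/) fails the environment for rule 1, so it stays [a].

[uːvjaːloprak]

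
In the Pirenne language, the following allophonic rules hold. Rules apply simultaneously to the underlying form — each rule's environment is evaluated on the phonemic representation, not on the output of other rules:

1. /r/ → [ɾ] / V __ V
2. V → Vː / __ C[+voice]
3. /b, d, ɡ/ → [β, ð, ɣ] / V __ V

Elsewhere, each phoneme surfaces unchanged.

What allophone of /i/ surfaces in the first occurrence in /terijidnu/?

/i/ — between /r/ and /j/, before a voiced consonant — surfaces as [iː] (rule 2).

[iː]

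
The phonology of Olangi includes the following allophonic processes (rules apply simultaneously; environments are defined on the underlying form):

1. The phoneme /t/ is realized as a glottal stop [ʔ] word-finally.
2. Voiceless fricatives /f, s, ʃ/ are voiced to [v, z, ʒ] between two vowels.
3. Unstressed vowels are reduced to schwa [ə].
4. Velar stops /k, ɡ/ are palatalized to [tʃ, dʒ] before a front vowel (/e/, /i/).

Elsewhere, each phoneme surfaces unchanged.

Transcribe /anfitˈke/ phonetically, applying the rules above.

/a/ (word-initial) occurs in an unstressed syllable → [ə] by rule 3.
/n/ stays [n].
/f/ (between /n/ and /i/) fails the environment for rule 2, so it stays [f].
/i/ (between /f/ and /t/) occurs in an unstressed syllable → [ə] by rule 3.
/t/ (between /i/ and /k/): rule 1 targets it, but not word-finally → unchanged [t].
/k/ — between /t/ and /e/, before a front vowel — surfaces as [tʃ] (rule 4).
/e/ — word-final; rule 3 does not apply here → [e].

[ənfətˈtʃe]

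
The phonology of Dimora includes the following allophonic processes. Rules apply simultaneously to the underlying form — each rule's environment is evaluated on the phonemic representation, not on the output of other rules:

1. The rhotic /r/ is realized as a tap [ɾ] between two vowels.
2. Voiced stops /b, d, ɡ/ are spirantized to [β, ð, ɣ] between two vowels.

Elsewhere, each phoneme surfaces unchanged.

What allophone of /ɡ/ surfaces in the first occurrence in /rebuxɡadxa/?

[ɡ]

/ɡ/ (between /x/ and /a/) is in the target of rule 2 but the environment (between two vowels) is not met → [ɡ].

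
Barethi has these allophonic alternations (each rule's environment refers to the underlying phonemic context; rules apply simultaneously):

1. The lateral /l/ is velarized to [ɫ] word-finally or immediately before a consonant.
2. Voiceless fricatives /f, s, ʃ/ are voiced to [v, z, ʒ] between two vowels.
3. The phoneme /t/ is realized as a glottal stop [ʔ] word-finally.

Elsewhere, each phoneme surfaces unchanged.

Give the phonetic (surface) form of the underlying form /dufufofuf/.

[duvuvovuf]

/d/ (word-initial) is unaffected → [d].
/u/ (between /d/ and /f/): no rule targets it → [u].
Rule 2 applies to /f/ (between /u/ and /u/: between two vowels) → [v].
/u/ (between /f/ and /f/) is unaffected → [u].
/f/ — between /u/ and /o/, between two vowels — surfaces as [v] (rule 2).
/o/ (between /f/ and /f/) is unaffected → [o].
/f/ (between /o/ and /u/): between two vowels, so rule 2 applies → [v].
/u/ (between /f/ and /f/): no rule targets it → [u].
/f/ (word-final) is in the target of rule 2 but the environment (between two vowels) is not met → [f].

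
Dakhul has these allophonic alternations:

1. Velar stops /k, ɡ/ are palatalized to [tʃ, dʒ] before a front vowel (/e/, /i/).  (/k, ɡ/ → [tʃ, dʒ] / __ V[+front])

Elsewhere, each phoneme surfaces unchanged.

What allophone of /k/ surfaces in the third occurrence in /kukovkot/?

[k]

/k/ — between /v/ and /o/; rule 1 does not apply here → [k].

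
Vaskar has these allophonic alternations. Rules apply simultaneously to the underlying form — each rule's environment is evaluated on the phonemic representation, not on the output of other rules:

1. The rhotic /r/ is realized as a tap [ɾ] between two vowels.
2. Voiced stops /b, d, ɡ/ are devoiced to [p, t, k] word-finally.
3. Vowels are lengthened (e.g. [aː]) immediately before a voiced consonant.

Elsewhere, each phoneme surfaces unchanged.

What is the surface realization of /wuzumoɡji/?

[wuːzuːmoːɡji]

/w/ stays [w].
/u/ (between /w/ and /z/): before a voiced consonant, so rule 3 applies → [uː].
/z/ — not in any rule's target class → [z].
/u/ — between /z/ and /m/, before a voiced consonant — surfaces as [uː] (rule 3).
/m/ — not in any rule's target class → [m].
Rule 3 applies to /o/ (between /m/ and /ɡ/: before a voiced consonant) → [oː].
/ɡ/ — between /o/ and /j/; rule 2 does not apply here → [ɡ].
/j/ (between /ɡ/ and /i/): no rule targets it → [j].
/i/ (word-final) is in the target of rule 3 but the environment (before a voiced consonant) is not met → [i].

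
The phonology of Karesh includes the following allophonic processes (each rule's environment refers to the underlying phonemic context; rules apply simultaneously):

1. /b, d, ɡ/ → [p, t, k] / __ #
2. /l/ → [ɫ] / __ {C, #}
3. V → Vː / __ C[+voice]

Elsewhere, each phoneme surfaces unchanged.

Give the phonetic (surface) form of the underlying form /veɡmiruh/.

[veːɡmiːruh]

/v/ — not in any rule's target class → [v].
/e/ (between /v/ and /ɡ/): before a voiced consonant, so rule 3 applies → [eː].
/ɡ/ — between /e/ and /m/; rule 1 does not apply here → [ɡ].
/m/ stays [m].
/i/ meets the environment for rule 3 (before a voiced consonant) → [iː].
/r/ — not in any rule's target class → [r].
/u/ — between /r/ and /h/; rule 3 does not apply here → [u].
/h/ stays [h].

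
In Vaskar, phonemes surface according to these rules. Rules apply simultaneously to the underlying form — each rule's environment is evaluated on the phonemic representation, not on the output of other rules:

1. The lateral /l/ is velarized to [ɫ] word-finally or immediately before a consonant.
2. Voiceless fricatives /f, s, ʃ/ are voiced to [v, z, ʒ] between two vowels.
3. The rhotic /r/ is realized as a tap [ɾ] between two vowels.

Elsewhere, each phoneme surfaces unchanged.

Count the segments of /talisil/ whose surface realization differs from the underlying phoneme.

Segments that undergo a rule: /s/ → [z] (rule 2); /l/ → [ɫ] (rule 1).
All other segments surface unchanged.

2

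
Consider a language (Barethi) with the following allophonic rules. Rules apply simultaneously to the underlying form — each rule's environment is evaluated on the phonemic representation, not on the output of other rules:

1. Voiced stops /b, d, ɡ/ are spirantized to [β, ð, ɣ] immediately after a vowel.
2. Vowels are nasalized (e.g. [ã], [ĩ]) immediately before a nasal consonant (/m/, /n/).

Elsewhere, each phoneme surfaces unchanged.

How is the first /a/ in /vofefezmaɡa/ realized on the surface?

[a]

/a/ (between /m/ and /ɡ/) fails the environment for rule 2, so it stays [a].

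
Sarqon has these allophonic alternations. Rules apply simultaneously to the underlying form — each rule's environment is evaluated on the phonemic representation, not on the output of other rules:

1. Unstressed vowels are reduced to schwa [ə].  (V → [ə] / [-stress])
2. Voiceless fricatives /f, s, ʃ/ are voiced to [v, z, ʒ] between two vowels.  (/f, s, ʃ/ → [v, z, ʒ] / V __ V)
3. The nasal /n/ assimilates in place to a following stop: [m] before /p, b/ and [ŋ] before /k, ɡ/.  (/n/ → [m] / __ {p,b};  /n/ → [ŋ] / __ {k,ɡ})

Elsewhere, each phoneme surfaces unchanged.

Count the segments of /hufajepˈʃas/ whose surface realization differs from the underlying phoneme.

Segments that undergo a rule: /u/ → [ə] (rule 1); /f/ → [v] (rule 2); /a/ → [ə] (rule 1); /e/ → [ə] (rule 1).
All other segments surface unchanged.

4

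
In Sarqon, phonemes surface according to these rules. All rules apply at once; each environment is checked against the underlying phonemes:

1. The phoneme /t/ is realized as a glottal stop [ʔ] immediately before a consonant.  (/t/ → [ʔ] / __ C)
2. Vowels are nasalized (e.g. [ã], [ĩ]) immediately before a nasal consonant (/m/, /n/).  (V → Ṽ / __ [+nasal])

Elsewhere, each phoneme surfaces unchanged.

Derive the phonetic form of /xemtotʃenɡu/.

/x/ (word-initial) is unaffected → [x].
/e/ meets the environment for rule 2 (before a nasal consonant) → [ẽ].
/m/ — not in any rule's target class → [m].
/t/ (between /m/ and /o/): rule 1 targets it, but not immediately before a consonant → unchanged [t].
/o/ (between /t/ and /t/) fails the environment for rule 2, so it stays [o].
/t/ (between /o/ and /ʃ/): immediately before a consonant, so rule 1 applies → [ʔ].
/ʃ/ stays [ʃ].
/e/ — between /ʃ/ and /n/, before a nasal consonant — surfaces as [ẽ] (rule 2).
/n/ — not in any rule's target class → [n].
/ɡ/ (between /n/ and /u/): no rule targets it → [ɡ].
/u/ (word-final) fails the environment for rule 2, so it stays [u].

[xẽmtoʔʃẽnɡu]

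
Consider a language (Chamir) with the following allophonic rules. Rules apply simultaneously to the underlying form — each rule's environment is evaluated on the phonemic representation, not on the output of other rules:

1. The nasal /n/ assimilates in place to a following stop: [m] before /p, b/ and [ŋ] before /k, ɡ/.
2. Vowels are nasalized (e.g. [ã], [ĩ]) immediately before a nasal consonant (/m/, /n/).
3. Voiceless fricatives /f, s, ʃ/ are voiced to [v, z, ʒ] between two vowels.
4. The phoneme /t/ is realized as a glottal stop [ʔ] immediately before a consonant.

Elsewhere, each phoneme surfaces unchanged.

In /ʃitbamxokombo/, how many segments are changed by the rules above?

3

Segments that undergo a rule: /t/ → [ʔ] (rule 4); /a/ → [ã] (rule 2); /o/ → [õ] (rule 2).
All other segments surface unchanged.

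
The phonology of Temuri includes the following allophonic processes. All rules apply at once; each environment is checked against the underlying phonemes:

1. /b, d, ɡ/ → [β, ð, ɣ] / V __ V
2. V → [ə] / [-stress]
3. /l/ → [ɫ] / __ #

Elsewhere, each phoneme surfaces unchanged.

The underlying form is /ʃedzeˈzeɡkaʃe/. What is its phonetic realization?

Rule 2 applies to /e/ (between /ʃ/ and /d/: in an unstressed syllable) → [ə].
/d/ (between /e/ and /z/) is in the target of rule 1 but the environment (between two vowels) is not met → [d].
/e/ meets the environment for rule 2 (in an unstressed syllable) → [ə].
/e/ (between /z/ and /ɡ/) fails the environment for rule 2, so it stays [e].
/ɡ/ (between /e/ and /k/): rule 1 targets it, but not between two vowels → unchanged [ɡ].
/a/ (between /k/ and /ʃ/) occurs in an unstressed syllable → [ə] by rule 2.
/e/ (word-final): in an unstressed syllable, so rule 2 applies → [ə].

[ʃədzəˈzeɡkəʃə]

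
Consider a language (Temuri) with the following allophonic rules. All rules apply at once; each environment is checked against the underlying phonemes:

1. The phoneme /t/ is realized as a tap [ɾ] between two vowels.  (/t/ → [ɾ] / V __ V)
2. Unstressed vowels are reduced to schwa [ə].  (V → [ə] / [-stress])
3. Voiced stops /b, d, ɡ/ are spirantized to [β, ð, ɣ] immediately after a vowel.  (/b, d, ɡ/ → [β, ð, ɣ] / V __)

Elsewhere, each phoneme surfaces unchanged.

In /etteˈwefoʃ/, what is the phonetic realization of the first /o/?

[ə]

Rule 2 applies to /o/ (between /f/ and /ʃ/: in an unstressed syllable) → [ə].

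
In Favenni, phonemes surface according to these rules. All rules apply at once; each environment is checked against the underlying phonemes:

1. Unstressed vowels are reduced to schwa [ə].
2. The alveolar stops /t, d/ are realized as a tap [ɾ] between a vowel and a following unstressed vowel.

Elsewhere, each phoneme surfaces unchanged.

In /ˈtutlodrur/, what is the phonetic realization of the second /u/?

[ə]

/u/ meets the environment for rule 1 (in an unstressed syllable) → [ə].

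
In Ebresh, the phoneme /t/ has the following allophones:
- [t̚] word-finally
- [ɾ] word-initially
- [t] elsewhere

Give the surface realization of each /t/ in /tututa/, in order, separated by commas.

[ɾ], [t], [t]

Occurrence 1 (position 1): word-initially → [ɾ].
Occurrence 2 (position 3): no conditioning environment matches → elsewhere allophone [t].
Occurrence 3 (position 5): no conditioning environment matches → elsewhere allophone [t].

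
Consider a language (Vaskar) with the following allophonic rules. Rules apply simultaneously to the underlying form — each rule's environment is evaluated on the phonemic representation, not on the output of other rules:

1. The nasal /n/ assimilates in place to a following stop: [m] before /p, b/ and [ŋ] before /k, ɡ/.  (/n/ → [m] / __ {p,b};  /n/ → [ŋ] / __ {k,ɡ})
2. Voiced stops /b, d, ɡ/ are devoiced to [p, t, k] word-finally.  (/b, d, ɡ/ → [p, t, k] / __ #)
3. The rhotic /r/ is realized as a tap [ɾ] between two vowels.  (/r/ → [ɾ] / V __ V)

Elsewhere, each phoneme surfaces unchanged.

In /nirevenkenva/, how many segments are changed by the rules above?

Segments that undergo a rule: /r/ → [ɾ] (rule 3); /n/ → [ŋ] (rule 1).
All other segments surface unchanged.

2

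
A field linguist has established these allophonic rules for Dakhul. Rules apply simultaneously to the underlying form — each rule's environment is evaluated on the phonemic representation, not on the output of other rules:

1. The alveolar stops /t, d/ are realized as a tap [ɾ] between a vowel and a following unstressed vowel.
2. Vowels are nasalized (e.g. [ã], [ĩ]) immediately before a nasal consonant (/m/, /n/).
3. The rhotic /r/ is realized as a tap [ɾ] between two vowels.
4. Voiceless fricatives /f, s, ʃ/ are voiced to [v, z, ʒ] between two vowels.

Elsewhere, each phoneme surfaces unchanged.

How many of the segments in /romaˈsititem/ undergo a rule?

Segments that undergo a rule: /o/ → [õ] (rule 2); /s/ → [z] (rule 4); /t/ → [ɾ] (rule 1); /t/ → [ɾ] (rule 1); /e/ → [ẽ] (rule 2).
All other segments surface unchanged.

5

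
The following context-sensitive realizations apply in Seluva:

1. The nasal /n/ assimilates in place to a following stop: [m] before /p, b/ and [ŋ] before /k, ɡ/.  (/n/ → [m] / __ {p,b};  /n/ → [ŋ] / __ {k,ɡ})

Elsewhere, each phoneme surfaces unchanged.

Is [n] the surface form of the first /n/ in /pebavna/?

Yes

/n/ (between /v/ and /a/) fails the environment for rule 1, so it stays [n].
The actual realization is [n], which matches [n].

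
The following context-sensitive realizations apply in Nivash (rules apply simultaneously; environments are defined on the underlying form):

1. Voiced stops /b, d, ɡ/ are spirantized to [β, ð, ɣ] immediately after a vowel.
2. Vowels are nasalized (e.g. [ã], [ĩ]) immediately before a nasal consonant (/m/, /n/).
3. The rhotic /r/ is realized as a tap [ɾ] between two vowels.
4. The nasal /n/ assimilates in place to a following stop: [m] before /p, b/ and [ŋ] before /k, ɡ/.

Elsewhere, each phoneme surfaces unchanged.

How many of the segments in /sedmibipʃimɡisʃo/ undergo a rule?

Segments that undergo a rule: /d/ → [ð] (rule 1); /b/ → [β] (rule 1); /i/ → [ĩ] (rule 2).
All other segments surface unchanged.

3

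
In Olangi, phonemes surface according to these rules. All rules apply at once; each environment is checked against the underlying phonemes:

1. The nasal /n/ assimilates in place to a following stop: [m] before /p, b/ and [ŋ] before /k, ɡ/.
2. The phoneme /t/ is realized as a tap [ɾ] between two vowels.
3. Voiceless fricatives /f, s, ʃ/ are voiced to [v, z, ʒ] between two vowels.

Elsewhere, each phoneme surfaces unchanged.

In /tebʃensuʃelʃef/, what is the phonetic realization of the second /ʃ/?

[ʒ]

/ʃ/ (between /u/ and /e/): between two vowels, so rule 3 applies → [ʒ].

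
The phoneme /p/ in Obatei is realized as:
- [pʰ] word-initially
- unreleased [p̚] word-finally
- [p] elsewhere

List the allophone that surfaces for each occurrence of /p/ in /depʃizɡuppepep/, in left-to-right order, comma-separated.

[p], [p], [p], [p], [p̚]

Occurrence 1 (position 3): no conditioning environment matches → elsewhere allophone [p].
Occurrence 2 (position 9): no conditioning environment matches → elsewhere allophone [p].
Occurrence 3 (position 10): no conditioning environment matches → elsewhere allophone [p].
Occurrence 4 (position 12): no conditioning environment matches → elsewhere allophone [p].
Occurrence 5 (position 14): word-finally → [p̚].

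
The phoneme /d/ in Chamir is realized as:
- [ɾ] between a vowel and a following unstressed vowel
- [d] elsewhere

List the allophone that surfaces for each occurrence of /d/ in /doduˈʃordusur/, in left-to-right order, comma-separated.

[d], [ɾ], [d]

Occurrence 1 (position 1): no conditioning environment matches → elsewhere allophone [d].
Occurrence 2 (position 3): between a vowel and a following unstressed vowel → [ɾ].
Occurrence 3 (position 8): no conditioning environment matches → elsewhere allophone [d].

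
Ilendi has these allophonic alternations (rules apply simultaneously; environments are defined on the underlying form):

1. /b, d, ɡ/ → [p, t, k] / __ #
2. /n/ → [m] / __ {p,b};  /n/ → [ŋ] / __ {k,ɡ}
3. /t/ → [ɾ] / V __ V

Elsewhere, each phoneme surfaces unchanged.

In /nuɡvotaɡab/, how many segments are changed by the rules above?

2

Segments that undergo a rule: /t/ → [ɾ] (rule 3); /b/ → [p] (rule 1).
All other segments surface unchanged.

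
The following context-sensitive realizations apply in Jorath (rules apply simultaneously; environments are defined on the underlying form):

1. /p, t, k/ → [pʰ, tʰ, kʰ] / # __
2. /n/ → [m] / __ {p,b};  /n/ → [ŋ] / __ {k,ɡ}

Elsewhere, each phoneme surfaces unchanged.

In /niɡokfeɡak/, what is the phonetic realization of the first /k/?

/k/ (between /o/ and /f/): rule 1 targets it, but not word-initially → unchanged [k].

[k]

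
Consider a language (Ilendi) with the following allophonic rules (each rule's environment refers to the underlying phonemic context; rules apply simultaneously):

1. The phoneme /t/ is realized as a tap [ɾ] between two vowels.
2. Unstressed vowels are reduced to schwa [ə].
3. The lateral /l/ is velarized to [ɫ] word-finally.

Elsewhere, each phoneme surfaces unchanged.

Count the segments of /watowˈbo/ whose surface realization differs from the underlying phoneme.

Segments that undergo a rule: /a/ → [ə] (rule 2); /t/ → [ɾ] (rule 1); /o/ → [ə] (rule 2).
All other segments surface unchanged.

3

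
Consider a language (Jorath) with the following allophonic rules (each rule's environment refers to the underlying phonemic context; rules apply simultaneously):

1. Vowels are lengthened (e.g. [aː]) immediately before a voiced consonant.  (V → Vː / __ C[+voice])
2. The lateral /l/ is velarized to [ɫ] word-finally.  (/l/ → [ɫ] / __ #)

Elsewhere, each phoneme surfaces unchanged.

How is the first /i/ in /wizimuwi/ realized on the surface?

[iː]

/i/ meets the environment for rule 1 (before a voiced consonant) → [iː].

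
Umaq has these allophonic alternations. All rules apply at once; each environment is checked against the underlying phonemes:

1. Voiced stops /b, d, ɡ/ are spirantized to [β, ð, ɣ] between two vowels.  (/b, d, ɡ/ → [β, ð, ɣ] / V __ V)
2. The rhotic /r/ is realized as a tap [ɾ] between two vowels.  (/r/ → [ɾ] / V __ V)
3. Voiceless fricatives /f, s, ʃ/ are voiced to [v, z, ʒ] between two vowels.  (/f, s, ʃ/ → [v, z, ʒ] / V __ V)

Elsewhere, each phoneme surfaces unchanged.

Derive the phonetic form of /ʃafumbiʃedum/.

[ʃavumbiʒeðum]

/ʃ/ (word-initial): rule 3 targets it, but not between two vowels → unchanged [ʃ].
/a/ (between /ʃ/ and /f/): no rule targets it → [a].
/f/ (between /a/ and /u/): between two vowels, so rule 3 applies → [v].
/u/ stays [u].
/m/ — not in any rule's target class → [m].
/b/ — between /m/ and /i/; rule 1 does not apply here → [b].
/i/ (between /b/ and /ʃ/) is unaffected → [i].
/ʃ/ meets the environment for rule 3 (between two vowels) → [ʒ].
/e/ (between /ʃ/ and /d/) is unaffected → [e].
/d/ meets the environment for rule 1 (between two vowels) → [ð].
/u/ — not in any rule's target class → [u].
/m/ (word-final) is unaffected → [m].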